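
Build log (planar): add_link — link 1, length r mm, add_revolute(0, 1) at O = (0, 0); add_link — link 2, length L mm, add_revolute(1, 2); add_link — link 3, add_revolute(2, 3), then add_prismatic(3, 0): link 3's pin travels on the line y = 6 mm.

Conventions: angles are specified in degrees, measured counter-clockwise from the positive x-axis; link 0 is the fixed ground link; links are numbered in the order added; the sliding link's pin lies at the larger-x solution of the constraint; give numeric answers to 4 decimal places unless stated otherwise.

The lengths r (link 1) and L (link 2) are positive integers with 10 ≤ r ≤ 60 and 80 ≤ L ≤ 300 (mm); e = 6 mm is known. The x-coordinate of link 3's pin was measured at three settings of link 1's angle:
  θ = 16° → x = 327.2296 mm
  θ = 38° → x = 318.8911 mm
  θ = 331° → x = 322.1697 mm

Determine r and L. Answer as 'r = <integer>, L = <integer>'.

constraint per measurement: (x − r cos θ)² + (r sin θ − e)² = L²
subtracting the θ₁ and θ₂ equations cancels the r² and L² terms:
r = (x₁² − x₂²) / (2[(x₁cos θ₁ + e sin θ₁) − (x₂cos θ₂ + e sin θ₂)]) = 44.0001 → r = 44
L² = (x₁ − r cos θ₁)² + (r sin θ₁ − e)² = 81224.9859 → L = 285.0000 → L = 285
check at θ₃=331°: x = 322.1697 (printed 322.1697) ✓

r = 44, L = 285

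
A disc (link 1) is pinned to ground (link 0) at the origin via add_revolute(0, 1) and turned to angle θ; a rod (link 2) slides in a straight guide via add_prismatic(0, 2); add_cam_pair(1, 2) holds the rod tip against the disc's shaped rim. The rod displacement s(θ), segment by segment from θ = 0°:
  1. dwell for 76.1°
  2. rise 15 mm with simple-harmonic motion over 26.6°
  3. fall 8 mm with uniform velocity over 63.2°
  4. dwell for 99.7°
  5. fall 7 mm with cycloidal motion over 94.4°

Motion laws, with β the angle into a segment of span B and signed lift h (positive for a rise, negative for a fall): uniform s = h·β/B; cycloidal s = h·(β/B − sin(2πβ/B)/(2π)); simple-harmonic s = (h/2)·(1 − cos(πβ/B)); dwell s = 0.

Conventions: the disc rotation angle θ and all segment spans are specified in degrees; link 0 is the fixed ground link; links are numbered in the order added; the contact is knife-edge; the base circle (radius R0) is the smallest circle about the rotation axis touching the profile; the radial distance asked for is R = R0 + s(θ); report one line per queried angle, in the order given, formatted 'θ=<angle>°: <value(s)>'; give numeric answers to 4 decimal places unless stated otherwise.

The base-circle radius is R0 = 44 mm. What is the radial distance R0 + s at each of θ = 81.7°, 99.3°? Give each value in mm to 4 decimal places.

segment 1 (0° to 76.1°, dwell): s unchanged at 0.0000
θ = 81.7° falls in segment 2 (76.1° to 102.7°, simple-harmonic, h = 15): β = 81.7 − 76.1 = 5.6°, B = 26.6°; Δs = 15/2·(1 − cos(π·0.2105)) = 1.5814; s = 0.0000 + 1.5814 = 1.5814
θ = 99.3° falls in segment 2 (76.1° to 102.7°, simple-harmonic, h = 15): β = 99.3 − 76.1 = 23.2°, B = 26.6°; Δs = 15/2·(1 − cos(π·0.8722)) = 14.4034; s = 0.0000 + 14.4034 = 14.4034
θ=81.7°: R = R0 + s = 44 + 1.5814 = 45.5814
θ=99.3°: R = R0 + s = 44 + 14.4034 = 58.4034

θ=81.7°: 45.5814
θ=99.3°: 58.4034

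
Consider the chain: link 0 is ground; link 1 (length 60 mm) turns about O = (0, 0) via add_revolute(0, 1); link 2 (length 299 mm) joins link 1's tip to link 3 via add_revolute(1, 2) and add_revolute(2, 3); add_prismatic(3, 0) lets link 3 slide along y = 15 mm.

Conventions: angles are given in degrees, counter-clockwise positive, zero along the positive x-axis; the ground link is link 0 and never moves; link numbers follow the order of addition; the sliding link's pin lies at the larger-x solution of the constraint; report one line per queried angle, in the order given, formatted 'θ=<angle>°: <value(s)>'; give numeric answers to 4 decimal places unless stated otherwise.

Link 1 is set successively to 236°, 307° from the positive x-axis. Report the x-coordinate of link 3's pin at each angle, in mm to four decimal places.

geometry: r = 60 mm, L = 299 mm, e = 15 mm
θ=236°: crank pin P = (r cos θ, r sin θ) = (-33.551574, -49.742254)
θ=236°: h = r sin θ − e = -49.742254 − 15 = -64.742254
θ=236°: x = r cos θ + √(L² − h²) = -33.551574 + 291.906561 = 258.354987
θ=307°: crank pin P = (r cos θ, r sin θ) = (36.108901, -47.918131)
θ=307°: h = r sin θ − e = -47.918131 − 15 = -62.918131
θ=307°: x = r cos θ + √(L² − h²) = 36.108901 + 292.305164 = 328.414065

θ=236°: 258.3550
θ=307°: 328.4141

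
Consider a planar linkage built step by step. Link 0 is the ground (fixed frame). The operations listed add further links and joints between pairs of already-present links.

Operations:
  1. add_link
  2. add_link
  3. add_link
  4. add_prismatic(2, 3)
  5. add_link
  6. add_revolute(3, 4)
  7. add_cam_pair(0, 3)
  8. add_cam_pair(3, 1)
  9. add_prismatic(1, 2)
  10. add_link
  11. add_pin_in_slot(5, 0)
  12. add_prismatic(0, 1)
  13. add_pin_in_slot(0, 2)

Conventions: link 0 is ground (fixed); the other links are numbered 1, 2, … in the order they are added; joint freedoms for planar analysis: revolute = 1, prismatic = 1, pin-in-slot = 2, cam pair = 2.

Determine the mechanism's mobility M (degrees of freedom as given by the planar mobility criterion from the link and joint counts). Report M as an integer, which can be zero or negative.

ground; <1,0,0>
#1 <2,0,0>
#2 <3,0,0>
#3 <4,0,0>
P:2↔3 J1 <4,1,0>
#4 <5,1,0>
R:3↔4 J1 <5,2,0>
C:0↔3 J2 <5,2,1>
C:3↔1 J2 <5,2,2>
P:1↔2 J1 <5,3,2>
#5 <6,3,2>
PS:5↔0 J2 <6,3,3>
P:0↔1 J1 <6,4,3>
PS:0↔2 J2 <6,4,4>
3×5 − 2×4 − 1×4 = 3

M = 3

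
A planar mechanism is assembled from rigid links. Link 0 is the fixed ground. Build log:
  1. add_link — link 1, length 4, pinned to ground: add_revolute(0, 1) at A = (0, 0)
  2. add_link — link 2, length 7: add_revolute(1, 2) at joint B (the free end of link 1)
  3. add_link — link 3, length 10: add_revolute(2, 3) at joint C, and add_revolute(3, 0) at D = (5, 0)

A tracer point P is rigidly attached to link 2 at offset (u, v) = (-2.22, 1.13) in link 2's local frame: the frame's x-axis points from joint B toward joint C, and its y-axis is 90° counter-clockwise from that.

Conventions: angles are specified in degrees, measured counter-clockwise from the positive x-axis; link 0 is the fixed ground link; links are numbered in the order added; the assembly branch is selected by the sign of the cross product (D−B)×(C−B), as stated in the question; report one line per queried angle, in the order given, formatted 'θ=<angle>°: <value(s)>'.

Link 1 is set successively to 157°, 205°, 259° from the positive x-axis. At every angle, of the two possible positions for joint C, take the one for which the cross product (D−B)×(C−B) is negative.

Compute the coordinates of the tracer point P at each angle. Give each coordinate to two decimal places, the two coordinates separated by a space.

A=(0,0), D=(5.00,0)
θ=157°: B = A + 4.00·(cos157°, sin157°) = (-3.6820, 1.5629)
θ=157°: |BD| = 8.8216
θ=157°: circle(B,7.00) ∩ circle(D,10.00): a=1.5201, h=6.8329
θ=157°:   candidates: C₊=(-0.9753,8.0184) cross=60.277; C₋=(-3.3965,-5.4313) cross=-60.277
θ=157°:   branch - wants cross < 0 → take C=(-3.3965,-5.4313) (cross=-60.277)
θ=157°: ex = (C−B)/|BC| = (0.0408,-0.9992); ey = (0.9992,0.0408)
θ=157°: P = B + -2.22·ex + 1.13·ey = (-2.6435,3.8272)
θ=205°: B = A + 4.00·(cos205°, sin205°) = (-3.6252, -1.6905)
θ=205°: |BD| = 8.7893
θ=205°: circle(B,7.00) ∩ circle(D,10.00): a=1.4934, h=6.8388
θ=205°:   candidates: C₊=(-3.4750,5.3079) cross=60.109; C₋=(-0.8444,-8.1144) cross=-60.109
θ=205°:   branch - wants cross < 0 → take C=(-0.8444,-8.1144) (cross=-60.109)
θ=205°: ex = (C−B)/|BC| = (0.3973,-0.9177); ey = (0.9177,0.3973)
θ=205°: P = B + -2.22·ex + 1.13·ey = (-3.4702,0.7957)
θ=259°: B = A + 4.00·(cos259°, sin259°) = (-0.7632, -3.9265)
θ=259°: |BD| = 6.9737
θ=259°: circle(B,7.00) ∩ circle(D,10.00): a=-0.1698, h=6.9979
θ=259°:   candidates: C₊=(-4.8437,1.7612) cross=48.801; C₋=(3.0366,-9.8054) cross=-48.801
θ=259°:   branch - wants cross < 0 → take C=(3.0366,-9.8054) (cross=-48.801)
θ=259°: ex = (C−B)/|BC| = (0.5428,-0.8398); ey = (0.8398,0.5428)
θ=259°: P = B + -2.22·ex + 1.13·ey = (-1.0193,-1.4487)

θ=157°: -2.64 3.83
θ=205°: -3.47 0.80
θ=259°: -1.02 -1.45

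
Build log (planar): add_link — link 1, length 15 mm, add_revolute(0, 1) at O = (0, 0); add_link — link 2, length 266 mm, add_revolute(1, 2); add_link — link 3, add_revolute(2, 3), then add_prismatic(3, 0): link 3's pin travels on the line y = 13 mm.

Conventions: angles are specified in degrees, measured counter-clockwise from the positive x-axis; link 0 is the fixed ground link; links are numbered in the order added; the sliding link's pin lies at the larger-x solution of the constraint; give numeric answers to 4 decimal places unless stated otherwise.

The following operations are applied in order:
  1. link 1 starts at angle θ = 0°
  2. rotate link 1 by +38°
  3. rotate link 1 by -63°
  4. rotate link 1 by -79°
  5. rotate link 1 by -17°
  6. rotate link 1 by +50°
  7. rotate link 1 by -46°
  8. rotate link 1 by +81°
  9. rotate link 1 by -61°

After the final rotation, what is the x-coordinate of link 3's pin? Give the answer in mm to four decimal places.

geometry: r = 15 mm, L = 266 mm, e = 13 mm; θ starts at 0°
rotate link 1 by +38°: θ ← 0° +38° = 38°
rotate link 1 by -63°: θ ← 38° -63° = -25°
rotate link 1 by -79°: θ ← -25° -79° = -104°
rotate link 1 by -17°: θ ← -104° -17° = -121°
rotate link 1 by +50°: θ ← -121° +50° = -71°
rotate link 1 by -46°: θ ← -71° -46° = -117°
rotate link 1 by +81°: θ ← -117° +81° = -36°
rotate link 1 by -61°: θ ← -36° -61° = -97°
crank pin P = (r cos θ, r sin θ) = (-1.828040, -14.888192)
h = r sin θ − e = -14.888192 − 13 = -27.888192
x = r cos θ + √(L² − h²) = -1.828040 + 264.534022 = 262.705982

262.7060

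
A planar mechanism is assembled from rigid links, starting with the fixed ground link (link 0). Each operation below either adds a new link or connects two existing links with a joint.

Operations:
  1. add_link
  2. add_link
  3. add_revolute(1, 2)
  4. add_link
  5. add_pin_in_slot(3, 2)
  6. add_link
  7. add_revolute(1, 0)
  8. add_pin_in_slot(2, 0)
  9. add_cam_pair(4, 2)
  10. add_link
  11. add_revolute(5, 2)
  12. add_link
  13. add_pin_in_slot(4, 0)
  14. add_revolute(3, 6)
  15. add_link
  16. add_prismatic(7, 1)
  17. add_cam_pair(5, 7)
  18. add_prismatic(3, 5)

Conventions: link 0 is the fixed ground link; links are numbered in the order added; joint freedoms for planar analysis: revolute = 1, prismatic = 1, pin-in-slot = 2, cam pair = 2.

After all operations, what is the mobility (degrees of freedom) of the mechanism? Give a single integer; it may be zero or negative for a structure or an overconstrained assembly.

link 0 = ground. State L|J1|J2 = 1|0|0
+link1  2|0|0
+link2  3|0|0
R(1,2) f=1→J1  3|1|0
+link3  4|1|0
PS(3,2) f=2→J2  4|1|1
+link4  5|1|1
R(1,0) f=1→J1  5|2|1
PS(2,0) f=2→J2  5|2|2
C(4,2) f=2→J2  5|2|3
+link5  6|2|3
R(5,2) f=1→J1  6|3|3
+link6  7|3|3
PS(4,0) f=2→J2  7|3|4
R(3,6) f=1→J1  7|4|4
+link7  8|4|4
P(7,1) f=1→J1  8|5|4
C(5,7) f=2→J2  8|5|5
P(3,5) f=1→J1  8|6|5
M = 3(8−1)−2·6−5 = 21−12−5 = 4

M = 4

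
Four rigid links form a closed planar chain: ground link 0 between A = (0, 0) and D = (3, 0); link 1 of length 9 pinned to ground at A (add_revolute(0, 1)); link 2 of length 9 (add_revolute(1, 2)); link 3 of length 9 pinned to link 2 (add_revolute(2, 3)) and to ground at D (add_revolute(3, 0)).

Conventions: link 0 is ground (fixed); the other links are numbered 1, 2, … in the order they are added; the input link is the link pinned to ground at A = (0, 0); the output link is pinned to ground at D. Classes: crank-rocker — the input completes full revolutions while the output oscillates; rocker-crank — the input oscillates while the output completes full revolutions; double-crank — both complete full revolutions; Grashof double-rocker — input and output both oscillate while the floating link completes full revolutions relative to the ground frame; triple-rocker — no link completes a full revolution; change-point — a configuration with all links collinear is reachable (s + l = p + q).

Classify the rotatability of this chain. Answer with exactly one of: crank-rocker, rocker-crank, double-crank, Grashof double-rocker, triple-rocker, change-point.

lengths: ground=3, input=9, coupler=9, output=9
sorted: s=3 (shortest), l=9 (longest), p+q=18
s + l = 12 vs p + q = 18
s + l < p + q (Grashof) with shortest = ground link → double-crank

double-crank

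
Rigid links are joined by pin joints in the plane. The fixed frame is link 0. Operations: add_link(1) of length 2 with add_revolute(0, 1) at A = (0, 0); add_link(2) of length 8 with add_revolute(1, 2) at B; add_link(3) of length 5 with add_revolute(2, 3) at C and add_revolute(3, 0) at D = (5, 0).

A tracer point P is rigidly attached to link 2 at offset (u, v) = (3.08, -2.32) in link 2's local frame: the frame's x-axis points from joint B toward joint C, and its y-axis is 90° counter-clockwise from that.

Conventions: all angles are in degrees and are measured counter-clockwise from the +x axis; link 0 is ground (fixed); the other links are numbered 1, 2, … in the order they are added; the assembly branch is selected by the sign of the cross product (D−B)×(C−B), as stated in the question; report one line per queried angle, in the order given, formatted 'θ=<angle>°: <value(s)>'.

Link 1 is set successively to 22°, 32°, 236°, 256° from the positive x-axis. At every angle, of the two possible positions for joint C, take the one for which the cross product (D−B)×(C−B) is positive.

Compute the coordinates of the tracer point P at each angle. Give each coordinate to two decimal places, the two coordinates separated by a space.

A=(0,0), D=(5.00,0)
θ=22°: B = A + 2.00·(cos22°, sin22°) = (1.8544, 0.7492)
θ=22°: |BD| = 3.2336
θ=22°: circle(B,8.00) ∩ circle(D,5.00): a=7.6472, h=2.3495
θ=22°:   candidates: C₊=(9.8379,1.2630) cross=7.598; C₋=(8.7491,-3.3082) cross=-7.598
θ=22°:   branch + wants cross > 0 → take C=(9.8379,1.2630) (cross=7.598)
θ=22°: ex = (C−B)/|BC| = (0.9979,0.0642); ey = (-0.0642,0.9979)
θ=22°: P = B + 3.08·ex + -2.32·ey = (5.0770,-1.3682)
θ=32°: B = A + 2.00·(cos32°, sin32°) = (1.6961, 1.0598)
θ=32°: |BD| = 3.4697
θ=32°: circle(B,8.00) ∩ circle(D,5.00): a=7.3549, h=3.1473
θ=32°:   candidates: C₊=(9.6608,1.8101) cross=10.920; C₋=(7.7381,-4.1836) cross=-10.920
θ=32°:   branch + wants cross > 0 → take C=(9.6608,1.8101) (cross=10.920)
θ=32°: ex = (C−B)/|BC| = (0.9956,0.0938); ey = (-0.0938,0.9956)
θ=32°: P = B + 3.08·ex + -2.32·ey = (4.9801,-0.9611)
θ=236°: B = A + 2.00·(cos236°, sin236°) = (-1.1184, -1.6581)
θ=236°: |BD| = 6.3391
θ=236°: circle(B,8.00) ∩ circle(D,5.00): a=6.2457, h=4.9991
θ=236°:   candidates: C₊=(3.6023,4.8007) cross=31.690; C₋=(6.2175,-4.8495) cross=-31.690
θ=236°:   branch + wants cross > 0 → take C=(3.6023,4.8007) (cross=31.690)
θ=236°: ex = (C−B)/|BC| = (0.5901,0.8073); ey = (-0.8073,0.5901)
θ=236°: P = B + 3.08·ex + -2.32·ey = (2.5721,-0.5405)
θ=256°: B = A + 2.00·(cos256°, sin256°) = (-0.4838, -1.9406)
θ=256°: |BD| = 5.8171
θ=256°: circle(B,8.00) ∩ circle(D,5.00): a=6.2607, h=4.9803
θ=256°:   candidates: C₊=(3.7568,4.8430) cross=28.971; C₋=(7.0797,-4.5470) cross=-28.971
θ=256°:   branch + wants cross > 0 → take C=(3.7568,4.8430) (cross=28.971)
θ=256°: ex = (C−B)/|BC| = (0.5301,0.8479); ey = (-0.8479,0.5301)
θ=256°: P = B + 3.08·ex + -2.32·ey = (3.1160,-0.5587)

θ=22°: 5.08 -1.37
θ=32°: 4.98 -0.96
θ=236°: 2.57 -0.54
θ=256°: 3.12 -0.56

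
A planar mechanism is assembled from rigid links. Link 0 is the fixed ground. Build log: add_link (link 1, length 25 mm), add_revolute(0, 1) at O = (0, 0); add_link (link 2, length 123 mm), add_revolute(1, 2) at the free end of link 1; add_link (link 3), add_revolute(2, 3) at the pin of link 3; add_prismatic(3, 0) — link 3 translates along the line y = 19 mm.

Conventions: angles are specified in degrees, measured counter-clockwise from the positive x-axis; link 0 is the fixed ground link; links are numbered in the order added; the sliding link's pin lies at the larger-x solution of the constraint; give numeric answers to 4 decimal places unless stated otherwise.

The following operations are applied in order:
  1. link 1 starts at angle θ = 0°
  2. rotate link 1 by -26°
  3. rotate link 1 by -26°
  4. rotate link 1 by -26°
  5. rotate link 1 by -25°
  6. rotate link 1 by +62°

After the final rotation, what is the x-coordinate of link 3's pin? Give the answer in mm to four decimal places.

geometry: r = 25 mm, L = 123 mm, e = 19 mm; θ starts at 0°
rotate link 1 by -26°: θ ← 0° -26° = -26°
rotate link 1 by -26°: θ ← -26° -26° = -52°
rotate link 1 by -26°: θ ← -52° -26° = -78°
rotate link 1 by -25°: θ ← -78° -25° = -103°
rotate link 1 by +62°: θ ← -103° +62° = -41°
crank pin P = (r cos θ, r sin θ) = (18.867740, -16.401476)
h = r sin θ − e = -16.401476 − 19 = -35.401476
x = r cos θ + √(L² − h²) = 18.867740 + 117.795312 = 136.663051

136.6631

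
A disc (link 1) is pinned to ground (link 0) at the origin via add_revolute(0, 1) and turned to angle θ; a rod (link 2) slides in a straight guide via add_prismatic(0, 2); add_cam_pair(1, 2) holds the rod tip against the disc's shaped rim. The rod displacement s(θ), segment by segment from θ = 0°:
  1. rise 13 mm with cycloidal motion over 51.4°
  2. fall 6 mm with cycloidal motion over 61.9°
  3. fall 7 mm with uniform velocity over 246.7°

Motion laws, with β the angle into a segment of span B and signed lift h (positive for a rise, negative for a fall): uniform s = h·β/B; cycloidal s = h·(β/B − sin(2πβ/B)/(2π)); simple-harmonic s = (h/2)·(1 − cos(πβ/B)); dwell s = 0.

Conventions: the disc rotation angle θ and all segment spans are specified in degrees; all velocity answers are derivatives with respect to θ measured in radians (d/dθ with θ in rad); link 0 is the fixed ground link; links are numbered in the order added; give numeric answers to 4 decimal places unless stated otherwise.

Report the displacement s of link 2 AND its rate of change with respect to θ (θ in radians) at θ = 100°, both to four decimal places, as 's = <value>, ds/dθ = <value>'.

segment 1 (0° to 51.4°, cycloidal, h = 13) is passed completely: s = 0.0000 + (13) = 13.0000
θ = 100° falls in segment 2 (51.4° to 113.3°, cycloidal, h = -6): β = 100 − 51.4 = 48.6°, B = 61.9°; Δs = -6·(0.7851 − sin(2π·0.7851)/(2π)) = -5.6426; s = 13.0000 − 5.6426 = 7.3574
velocity in seg [51.4°–113.3°] (cycloidal), θ in radians: β = 48.6° = 0.8482 rad, B = 61.9° = 1.0804 rad; ds/dθ = (h/B)(1 − cos(2πβ/B)) = ((-6)/1.0804)(1 − cos(2π·0.7851)) = -4.337530 mm/rad

s = 7.3574, ds/dθ = -4.3375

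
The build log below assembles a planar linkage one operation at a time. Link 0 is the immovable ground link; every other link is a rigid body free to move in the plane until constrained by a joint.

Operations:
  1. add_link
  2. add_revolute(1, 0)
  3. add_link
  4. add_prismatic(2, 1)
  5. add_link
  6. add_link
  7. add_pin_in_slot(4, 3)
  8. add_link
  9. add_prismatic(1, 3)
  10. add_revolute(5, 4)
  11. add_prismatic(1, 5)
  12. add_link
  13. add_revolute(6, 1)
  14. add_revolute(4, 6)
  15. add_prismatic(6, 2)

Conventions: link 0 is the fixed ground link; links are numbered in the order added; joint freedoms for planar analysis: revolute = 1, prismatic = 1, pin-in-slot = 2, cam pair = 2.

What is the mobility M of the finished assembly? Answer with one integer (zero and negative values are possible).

link 0 = ground. State L|J1|J2 = 1|0|0
+link1  2|0|0
R(1,0) f=1→J1  2|1|0
+link2  3|1|0
P(2,1) f=1→J1  3|2|0
+link3  4|2|0
+link4  5|2|0
PS(4,3) f=2→J2  5|2|1
+link5  6|2|1
P(1,3) f=1→J1  6|3|1
R(5,4) f=1→J1  6|4|1
P(1,5) f=1→J1  6|5|1
+link6  7|5|1
R(6,1) f=1→J1  7|6|1
R(4,6) f=1→J1  7|7|1
P(6,2) f=1→J1  7|8|1
M = 3(7−1)−2·8−1 = 18−16−1 = 1

M = 1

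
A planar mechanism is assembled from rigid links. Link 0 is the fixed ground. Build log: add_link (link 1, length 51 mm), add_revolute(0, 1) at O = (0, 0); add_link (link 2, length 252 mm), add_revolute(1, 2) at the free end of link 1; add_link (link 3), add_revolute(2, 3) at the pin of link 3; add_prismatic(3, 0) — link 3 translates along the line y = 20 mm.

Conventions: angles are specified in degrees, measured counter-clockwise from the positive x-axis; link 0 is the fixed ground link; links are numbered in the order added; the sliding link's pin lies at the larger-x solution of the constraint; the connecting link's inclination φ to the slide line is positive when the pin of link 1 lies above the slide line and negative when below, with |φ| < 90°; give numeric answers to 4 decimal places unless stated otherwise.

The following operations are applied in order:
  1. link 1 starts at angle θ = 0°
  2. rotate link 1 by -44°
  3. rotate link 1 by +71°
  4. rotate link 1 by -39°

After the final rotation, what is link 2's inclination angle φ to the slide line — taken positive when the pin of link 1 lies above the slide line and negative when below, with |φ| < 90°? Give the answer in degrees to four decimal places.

geometry: r = 51 mm, L = 252 mm, e = 20 mm; θ starts at 0°
rotate link 1 by -44°: θ ← 0° -44° = -44°
rotate link 1 by +71°: θ ← -44° +71° = 27°
rotate link 1 by -39°: θ ← 27° -39° = -12°
h = r sin θ − e = -10.603496 − 20 = -30.603496
sin φ = h / L = -30.603496 / 252 = -0.12144245
φ = arcsin(-0.12144245) = -6.975358°

-6.9754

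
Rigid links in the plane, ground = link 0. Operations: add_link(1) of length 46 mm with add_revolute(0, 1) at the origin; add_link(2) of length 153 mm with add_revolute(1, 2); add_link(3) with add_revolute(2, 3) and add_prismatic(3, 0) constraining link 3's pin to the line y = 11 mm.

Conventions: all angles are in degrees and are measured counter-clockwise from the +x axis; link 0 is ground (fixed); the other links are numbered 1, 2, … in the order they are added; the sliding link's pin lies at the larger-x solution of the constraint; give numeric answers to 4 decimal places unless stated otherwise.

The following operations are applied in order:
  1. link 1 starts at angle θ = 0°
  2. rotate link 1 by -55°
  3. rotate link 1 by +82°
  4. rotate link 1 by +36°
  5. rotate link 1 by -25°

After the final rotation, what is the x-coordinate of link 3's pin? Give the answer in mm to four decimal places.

geometry: r = 46 mm, L = 153 mm, e = 11 mm; θ starts at 0°
rotate link 1 by -55°: θ ← 0° -55° = -55°
rotate link 1 by +82°: θ ← -55° +82° = 27°
rotate link 1 by +36°: θ ← 27° +36° = 63°
rotate link 1 by -25°: θ ← 63° -25° = 38°
crank pin P = (r cos θ, r sin θ) = (36.248495, 28.320428)
h = r sin θ − e = 28.320428 − 11 = 17.320428
x = r cos θ + √(L² − h²) = 36.248495 + 152.016456 = 188.264950

188.2650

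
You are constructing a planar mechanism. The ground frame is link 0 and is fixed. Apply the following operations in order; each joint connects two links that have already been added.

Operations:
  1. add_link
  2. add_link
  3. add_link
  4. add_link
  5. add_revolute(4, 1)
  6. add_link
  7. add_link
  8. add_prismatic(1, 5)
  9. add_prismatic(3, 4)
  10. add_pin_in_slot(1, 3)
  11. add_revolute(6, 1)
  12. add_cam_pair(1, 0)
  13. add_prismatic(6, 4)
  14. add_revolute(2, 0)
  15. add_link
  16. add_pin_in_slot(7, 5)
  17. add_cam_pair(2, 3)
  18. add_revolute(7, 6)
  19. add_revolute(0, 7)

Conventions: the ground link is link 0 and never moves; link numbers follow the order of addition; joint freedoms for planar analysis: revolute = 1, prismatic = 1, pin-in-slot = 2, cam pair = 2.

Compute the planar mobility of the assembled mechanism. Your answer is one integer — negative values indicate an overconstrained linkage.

link 0 = ground. State L|J1|J2 = 1|0|0
+link1  2|0|0
+link2  3|0|0
+link3  4|0|0
+link4  5|0|0
R(4,1) f=1→J1  5|1|0
+link5  6|1|0
+link6  7|1|0
P(1,5) f=1→J1  7|2|0
P(3,4) f=1→J1  7|3|0
PS(1,3) f=2→J2  7|3|1
R(6,1) f=1→J1  7|4|1
C(1,0) f=2→J2  7|4|2
P(6,4) f=1→J1  7|5|2
R(2,0) f=1→J1  7|6|2
+link7  8|6|2
PS(7,5) f=2→J2  8|6|3
C(2,3) f=2→J2  8|6|4
R(7,6) f=1→J1  8|7|4
R(0,7) f=1→J1  8|8|4
M = 3(8−1)−2·8−4 = 21−16−4 = 1

M = 1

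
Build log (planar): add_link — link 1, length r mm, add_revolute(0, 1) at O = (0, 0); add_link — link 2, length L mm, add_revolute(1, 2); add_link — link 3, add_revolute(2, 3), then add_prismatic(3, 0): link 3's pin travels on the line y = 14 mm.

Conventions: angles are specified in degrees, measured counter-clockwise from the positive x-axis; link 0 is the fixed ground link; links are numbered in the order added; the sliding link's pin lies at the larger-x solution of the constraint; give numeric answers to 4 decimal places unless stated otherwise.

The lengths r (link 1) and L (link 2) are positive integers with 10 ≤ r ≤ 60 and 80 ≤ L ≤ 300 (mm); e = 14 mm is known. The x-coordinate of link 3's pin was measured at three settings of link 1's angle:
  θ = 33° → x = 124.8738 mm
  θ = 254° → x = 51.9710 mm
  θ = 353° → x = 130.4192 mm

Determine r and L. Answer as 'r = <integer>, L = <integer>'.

constraint per measurement: (x − r cos θ)² + (r sin θ − e)² = L²
subtracting the θ₁ and θ₂ equations cancels the r² and L² terms:
r = (x₁² − x₂²) / (2[(x₁cos θ₁ + e sin θ₁) − (x₂cos θ₂ + e sin θ₂)]) = 46.0000 → r = 46
L² = (x₁ − r cos θ₁)² + (r sin θ₁ − e)² = 7568.9966 → L = 87.0000 → L = 87
check at θ₃=353°: x = 130.4192 (printed 130.4192) ✓

r = 46, L = 87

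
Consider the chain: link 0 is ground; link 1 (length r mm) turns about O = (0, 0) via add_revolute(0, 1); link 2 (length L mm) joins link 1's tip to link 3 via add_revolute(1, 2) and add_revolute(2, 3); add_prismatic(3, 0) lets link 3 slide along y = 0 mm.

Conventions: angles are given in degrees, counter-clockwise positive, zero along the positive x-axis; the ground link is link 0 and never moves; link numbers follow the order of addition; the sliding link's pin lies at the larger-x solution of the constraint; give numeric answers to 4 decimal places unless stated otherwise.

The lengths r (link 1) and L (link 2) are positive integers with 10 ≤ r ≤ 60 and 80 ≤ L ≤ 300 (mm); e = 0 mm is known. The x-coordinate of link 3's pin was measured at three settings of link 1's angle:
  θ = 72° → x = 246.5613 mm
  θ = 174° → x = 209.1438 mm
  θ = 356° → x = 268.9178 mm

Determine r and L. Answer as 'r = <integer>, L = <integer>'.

constraint per measurement: (x − r cos θ)² + (r sin θ − e)² = L²
subtracting the θ₁ and θ₂ equations cancels the r² and L² terms:
r = (x₁² − x₂²) / (2[(x₁cos θ₁ + e sin θ₁) − (x₂cos θ₂ + e sin θ₂)]) = 29.9999 → r = 30
L² = (x₁ − r cos θ₁)² + (r sin θ₁ − e)² = 57120.9767 → L = 239.0000 → L = 239
check at θ₃=356°: x = 268.9178 (printed 268.9178) ✓

r = 30, L = 239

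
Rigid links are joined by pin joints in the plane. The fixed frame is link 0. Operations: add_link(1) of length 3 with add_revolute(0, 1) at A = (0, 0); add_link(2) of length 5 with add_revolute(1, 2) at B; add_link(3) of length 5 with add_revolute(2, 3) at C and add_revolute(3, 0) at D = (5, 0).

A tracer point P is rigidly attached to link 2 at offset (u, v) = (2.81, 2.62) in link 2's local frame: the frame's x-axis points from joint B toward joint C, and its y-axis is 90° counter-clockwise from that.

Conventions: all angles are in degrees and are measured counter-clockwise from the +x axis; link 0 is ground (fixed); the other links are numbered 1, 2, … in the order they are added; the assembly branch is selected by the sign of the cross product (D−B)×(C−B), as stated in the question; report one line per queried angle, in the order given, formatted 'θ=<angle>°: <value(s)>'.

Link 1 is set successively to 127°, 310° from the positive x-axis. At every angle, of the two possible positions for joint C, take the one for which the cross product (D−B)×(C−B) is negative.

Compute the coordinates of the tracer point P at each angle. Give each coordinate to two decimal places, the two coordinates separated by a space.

A=(0,0), D=(5.00,0)
θ=127°: B = A + 3.00·(cos127°, sin127°) = (-1.8054, 2.3959)
θ=127°: |BD| = 7.2149
θ=127°: circle(B,5.00) ∩ circle(D,5.00): a=3.6074, h=3.4621
θ=127°:   candidates: C₊=(2.7470,4.4636) cross=24.979; C₋=(0.4476,-2.0677) cross=-24.979
θ=127°:   branch - wants cross < 0 → take C=(0.4476,-2.0677) (cross=-24.979)
θ=127°: ex = (C−B)/|BC| = (0.4506,-0.8927); ey = (0.8927,0.4506)
θ=127°: P = B + 2.81·ex + 2.62·ey = (1.7997,1.0679)
θ=310°: B = A + 3.00·(cos310°, sin310°) = (1.9284, -2.2981)
θ=310°: |BD| = 3.8362
θ=310°: circle(B,5.00) ∩ circle(D,5.00): a=1.9181, h=4.6175
θ=310°:   candidates: C₊=(0.6980,2.5481) cross=17.713; C₋=(6.2303,-4.8463) cross=-17.713
θ=310°:   branch - wants cross < 0 → take C=(6.2303,-4.8463) (cross=-17.713)
θ=310°: ex = (C−B)/|BC| = (0.8604,-0.5096); ey = (0.5096,0.8604)
θ=310°: P = B + 2.81·ex + 2.62·ey = (5.6813,-1.4759)

θ=127°: 1.80 1.07
θ=310°: 5.68 -1.48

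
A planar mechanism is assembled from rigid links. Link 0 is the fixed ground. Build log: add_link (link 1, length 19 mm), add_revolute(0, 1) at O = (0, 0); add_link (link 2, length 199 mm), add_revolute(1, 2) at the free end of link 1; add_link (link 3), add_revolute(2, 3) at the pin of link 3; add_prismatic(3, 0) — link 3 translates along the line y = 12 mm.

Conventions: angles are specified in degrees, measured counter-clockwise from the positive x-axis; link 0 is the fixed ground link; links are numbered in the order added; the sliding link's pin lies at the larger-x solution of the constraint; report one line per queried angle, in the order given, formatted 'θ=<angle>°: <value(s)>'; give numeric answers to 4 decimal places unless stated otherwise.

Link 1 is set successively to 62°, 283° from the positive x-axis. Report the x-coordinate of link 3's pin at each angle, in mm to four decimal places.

geometry: r = 19 mm, L = 199 mm, e = 12 mm
θ=62°: crank pin P = (r cos θ, r sin θ) = (8.919960, 16.776004)
θ=62°: h = r sin θ − e = 16.776004 − 12 = 4.776004
θ=62°: x = r cos θ + √(L² − h²) = 8.919960 + 198.942680 = 207.862639
θ=283°: crank pin P = (r cos θ, r sin θ) = (4.274070, -18.513031)
θ=283°: h = r sin θ − e = -18.513031 − 12 = -30.513031
θ=283°: x = r cos θ + √(L² − h²) = 4.274070 + 196.646777 = 200.920847

θ=62°: 207.8626
θ=283°: 200.9208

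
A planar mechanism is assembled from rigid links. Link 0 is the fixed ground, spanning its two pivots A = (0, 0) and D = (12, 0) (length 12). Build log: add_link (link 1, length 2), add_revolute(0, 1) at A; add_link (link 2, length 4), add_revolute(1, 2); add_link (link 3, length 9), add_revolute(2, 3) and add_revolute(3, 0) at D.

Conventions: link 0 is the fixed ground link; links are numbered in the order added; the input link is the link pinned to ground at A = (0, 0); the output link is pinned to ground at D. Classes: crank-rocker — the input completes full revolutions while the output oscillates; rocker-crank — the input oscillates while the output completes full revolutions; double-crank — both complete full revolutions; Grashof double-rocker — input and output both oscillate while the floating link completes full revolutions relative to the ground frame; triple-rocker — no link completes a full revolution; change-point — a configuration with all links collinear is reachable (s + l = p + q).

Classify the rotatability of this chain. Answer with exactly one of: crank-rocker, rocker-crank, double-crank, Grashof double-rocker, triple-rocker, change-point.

lengths: ground=12, input=2, coupler=4, output=9
sorted: s=2 (shortest), l=12 (longest), p+q=13
s + l = 14 vs p + q = 13
s + l > p + q → non-Grashof → no link fully rotates → triple-rocker

triple-rocker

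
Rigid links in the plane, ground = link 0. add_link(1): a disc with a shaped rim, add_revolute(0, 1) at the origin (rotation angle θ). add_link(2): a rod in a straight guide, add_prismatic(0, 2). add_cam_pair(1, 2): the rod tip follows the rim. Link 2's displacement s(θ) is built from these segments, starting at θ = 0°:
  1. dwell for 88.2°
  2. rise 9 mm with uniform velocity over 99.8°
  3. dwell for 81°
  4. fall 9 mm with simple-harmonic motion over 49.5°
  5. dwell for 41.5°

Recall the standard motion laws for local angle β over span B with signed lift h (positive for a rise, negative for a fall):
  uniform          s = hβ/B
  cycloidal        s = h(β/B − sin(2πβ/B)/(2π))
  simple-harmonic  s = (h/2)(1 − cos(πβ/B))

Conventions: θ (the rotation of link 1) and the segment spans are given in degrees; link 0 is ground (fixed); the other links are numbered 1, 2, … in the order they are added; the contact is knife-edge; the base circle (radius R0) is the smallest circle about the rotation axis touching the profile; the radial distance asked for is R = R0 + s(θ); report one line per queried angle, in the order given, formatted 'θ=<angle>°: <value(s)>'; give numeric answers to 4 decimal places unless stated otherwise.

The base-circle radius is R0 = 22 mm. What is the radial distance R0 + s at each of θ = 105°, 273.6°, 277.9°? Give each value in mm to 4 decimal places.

segment 1 (0° to 88.2°, dwell): s unchanged at 0.0000
θ = 105° falls in segment 2 (88.2° to 188°, uniform, h = 9): β = 105 − 88.2 = 16.8°, B = 99.8°; Δs = 9·16.8/99.8 = 1.5150; s = 0.0000 + 1.5150 = 1.5150
segment 2 (88.2° to 188°, uniform, h = 9) is passed completely: s = 0.0000 + (9) = 9.0000
segment 3 (188° to 269°, dwell): s unchanged at 9.0000
θ = 273.6° falls in segment 4 (269° to 318.5°, simple-harmonic, h = -9): β = 273.6 − 269 = 4.6°, B = 49.5°; Δs = -9/2·(1 − cos(π·0.0929)) = -0.1904; s = 9.0000 − 0.1904 = 8.8096
θ = 277.9° falls in segment 4 (269° to 318.5°, simple-harmonic, h = -9): β = 277.9 − 269 = 8.9°, B = 49.5°; Δs = -9/2·(1 − cos(π·0.1798)) = -0.6990; s = 9.0000 − 0.6990 = 8.3010
θ=105°: R = R0 + s = 22 + 1.5150 = 23.5150
θ=273.6°: R = R0 + s = 22 + 8.8096 = 30.8096
θ=277.9°: R = R0 + s = 22 + 8.3010 = 30.3010

θ=105°: 23.5150
θ=273.6°: 30.8096
θ=277.9°: 30.3010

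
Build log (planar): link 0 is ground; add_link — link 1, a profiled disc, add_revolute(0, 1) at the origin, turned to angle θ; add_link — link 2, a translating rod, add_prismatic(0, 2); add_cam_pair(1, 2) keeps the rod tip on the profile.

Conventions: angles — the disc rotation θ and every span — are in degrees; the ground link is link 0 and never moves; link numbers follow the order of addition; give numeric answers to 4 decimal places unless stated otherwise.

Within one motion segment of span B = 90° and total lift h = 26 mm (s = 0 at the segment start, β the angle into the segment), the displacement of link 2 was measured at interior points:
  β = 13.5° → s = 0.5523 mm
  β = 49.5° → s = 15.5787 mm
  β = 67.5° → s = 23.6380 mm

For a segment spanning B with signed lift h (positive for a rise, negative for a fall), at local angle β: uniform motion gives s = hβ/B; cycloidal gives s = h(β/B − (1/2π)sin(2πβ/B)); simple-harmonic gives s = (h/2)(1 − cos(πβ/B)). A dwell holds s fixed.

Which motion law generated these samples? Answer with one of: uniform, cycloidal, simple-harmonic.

candidates at β/B = r: uniform s = h·r (linear in β); cycloidal s = h·(r − sin(2πr)/(2π)); simple-harmonic s = (h/2)(1 − cos(πr))
β=13.5°: printed 0.5523 | uniform 3.9000, cycloidal 0.5523, simple-harmonic 1.4169
β=49.5°: printed 15.5787 | uniform 14.3000, cycloidal 15.5787, simple-harmonic 15.0336
β=67.5°: printed 23.6380 | uniform 19.5000, cycloidal 23.6380, simple-harmonic 22.1924
only one law matches every sample → cycloidal

cycloidal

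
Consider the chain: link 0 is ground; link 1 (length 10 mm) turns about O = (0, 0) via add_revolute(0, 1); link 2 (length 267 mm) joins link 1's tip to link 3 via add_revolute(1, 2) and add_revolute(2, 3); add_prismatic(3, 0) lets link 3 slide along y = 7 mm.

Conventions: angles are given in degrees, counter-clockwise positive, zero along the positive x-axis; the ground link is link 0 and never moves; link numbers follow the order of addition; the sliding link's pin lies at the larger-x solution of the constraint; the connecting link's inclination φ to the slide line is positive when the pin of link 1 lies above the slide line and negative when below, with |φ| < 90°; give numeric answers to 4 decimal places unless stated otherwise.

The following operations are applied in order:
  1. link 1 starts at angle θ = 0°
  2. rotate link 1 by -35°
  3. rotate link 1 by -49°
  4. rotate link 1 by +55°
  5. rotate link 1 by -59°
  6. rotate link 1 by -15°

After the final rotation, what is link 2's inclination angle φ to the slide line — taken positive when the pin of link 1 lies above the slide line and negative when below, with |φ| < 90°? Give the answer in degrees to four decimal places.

geometry: r = 10 mm, L = 267 mm, e = 7 mm; θ starts at 0°
rotate link 1 by -35°: θ ← 0° -35° = -35°
rotate link 1 by -49°: θ ← -35° -49° = -84°
rotate link 1 by +55°: θ ← -84° +55° = -29°
rotate link 1 by -59°: θ ← -29° -59° = -88°
rotate link 1 by -15°: θ ← -88° -15° = -103°
h = r sin θ − e = -9.743701 − 7 = -16.743701
sin φ = h / L = -16.743701 / 267 = -0.06271049
φ = arcsin(-0.06271049) = -3.595406°

-3.5954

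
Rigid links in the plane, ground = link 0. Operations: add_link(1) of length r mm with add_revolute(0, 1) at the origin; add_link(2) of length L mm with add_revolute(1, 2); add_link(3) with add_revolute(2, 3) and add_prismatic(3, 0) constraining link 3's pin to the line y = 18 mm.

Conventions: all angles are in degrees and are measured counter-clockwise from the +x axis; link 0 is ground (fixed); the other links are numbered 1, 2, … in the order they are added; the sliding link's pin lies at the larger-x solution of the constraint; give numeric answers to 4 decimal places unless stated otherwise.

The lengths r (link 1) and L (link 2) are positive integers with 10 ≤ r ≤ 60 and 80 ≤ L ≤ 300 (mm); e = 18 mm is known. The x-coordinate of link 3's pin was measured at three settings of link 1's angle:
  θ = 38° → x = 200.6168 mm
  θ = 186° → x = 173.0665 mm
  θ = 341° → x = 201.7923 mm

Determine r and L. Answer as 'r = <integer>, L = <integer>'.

constraint per measurement: (x − r cos θ)² + (r sin θ − e)² = L²
subtracting the θ₁ and θ₂ equations cancels the r² and L² terms:
r = (x₁² − x₂²) / (2[(x₁cos θ₁ + e sin θ₁) − (x₂cos θ₂ + e sin θ₂)]) = 15.0000 → r = 15
L² = (x₁ − r cos θ₁)² + (r sin θ₁ − e)² = 35720.9974 → L = 189.0000 → L = 189
check at θ₃=341°: x = 201.7923 (printed 201.7923) ✓

r = 15, L = 189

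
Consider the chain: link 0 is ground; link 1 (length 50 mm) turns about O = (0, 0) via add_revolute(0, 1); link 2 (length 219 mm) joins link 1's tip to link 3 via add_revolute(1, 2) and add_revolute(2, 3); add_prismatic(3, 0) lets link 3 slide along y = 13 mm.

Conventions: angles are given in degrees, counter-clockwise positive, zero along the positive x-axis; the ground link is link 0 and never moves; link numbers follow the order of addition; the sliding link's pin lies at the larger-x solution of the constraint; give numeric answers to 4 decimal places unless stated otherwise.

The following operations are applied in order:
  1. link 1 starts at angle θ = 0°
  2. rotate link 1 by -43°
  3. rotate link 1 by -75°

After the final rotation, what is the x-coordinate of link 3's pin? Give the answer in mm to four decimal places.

geometry: r = 50 mm, L = 219 mm, e = 13 mm; θ starts at 0°
rotate link 1 by -43°: θ ← 0° -43° = -43°
rotate link 1 by -75°: θ ← -43° -75° = -118°
crank pin P = (r cos θ, r sin θ) = (-23.473578, -44.147380)
h = r sin θ − e = -44.147380 − 13 = -57.147380
x = r cos θ + √(L² − h²) = -23.473578 + 211.412339 = 187.938761

187.9388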